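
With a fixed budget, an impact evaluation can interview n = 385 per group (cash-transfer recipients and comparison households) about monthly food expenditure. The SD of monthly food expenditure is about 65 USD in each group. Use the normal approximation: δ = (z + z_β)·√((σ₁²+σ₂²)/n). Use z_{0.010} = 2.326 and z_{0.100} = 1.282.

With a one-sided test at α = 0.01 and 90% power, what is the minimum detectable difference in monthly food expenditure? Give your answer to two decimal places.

Minimum detectable difference ≈ 16.90 USD

δ = (z_α + z_β) · √((σ₁²+σ₂²)/n)
  = (2.326 + 1.282) · √(8450/385)
  = 3.608 · √21.9481
  = 3.608 · 4.6849
  = 16.9030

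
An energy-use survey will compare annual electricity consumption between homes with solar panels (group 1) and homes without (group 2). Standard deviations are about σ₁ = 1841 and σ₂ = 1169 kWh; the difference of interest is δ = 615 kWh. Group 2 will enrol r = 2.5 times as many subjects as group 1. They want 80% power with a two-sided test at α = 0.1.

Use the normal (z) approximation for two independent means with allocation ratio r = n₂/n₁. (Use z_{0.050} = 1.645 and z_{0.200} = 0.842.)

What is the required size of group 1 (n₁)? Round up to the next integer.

n₁ = (z_{α/2} + z_β)² · (σ₁² + σ₂²/r) / δ²
   = (1.645 + 0.842)² · (1841² + 1169²/2.5) / 615²
   = 6.1852 · (3389281 + 546624.4) / 378225
   = 6.1852 · 3935905.4 / 378225
   = 64.36
Round up → n₁ = 65; n₂ = r·n₁ = 2.5 × 65 = 163.

n₁ = 65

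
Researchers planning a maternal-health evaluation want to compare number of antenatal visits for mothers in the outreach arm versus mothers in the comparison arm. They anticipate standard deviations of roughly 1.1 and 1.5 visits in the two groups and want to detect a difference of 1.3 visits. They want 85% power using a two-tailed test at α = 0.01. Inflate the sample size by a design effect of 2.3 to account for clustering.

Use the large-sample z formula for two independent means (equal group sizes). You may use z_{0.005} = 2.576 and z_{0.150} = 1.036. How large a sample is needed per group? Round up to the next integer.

n = (z_{α/2} + z_β)² · (σ₁² + σ₂²) / δ²
  = (2.576 + 1.036)² · (1.1² + 1.5² = 3.46) / 1.3²
  = 13.0465 · 3.46 / 1.69
  = 26.71
Design effect: 2.3 × 26.71 = 61.43.
Round up → n = 62 per group.

n = 62 per group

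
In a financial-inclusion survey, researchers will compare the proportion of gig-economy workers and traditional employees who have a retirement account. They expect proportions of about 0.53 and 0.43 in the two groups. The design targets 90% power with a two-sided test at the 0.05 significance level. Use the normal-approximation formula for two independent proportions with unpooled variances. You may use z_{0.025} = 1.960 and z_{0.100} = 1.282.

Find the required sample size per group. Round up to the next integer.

n = (z_{α/2} + z_β)² · [p₁(1−p₁) + p₂(1−p₂)] / (p₁ − p₂)²
  = (1.960 + 1.282)² · (0.53·0.47 + 0.43·0.57) / (0.10)²
  = (3.242)² · (0.2491 + 0.2451) / 0.0100
  = 10.5106 · 0.4942 / 0.0100
  = 519.43
Round up → n = 520 per group.

n = 520 per group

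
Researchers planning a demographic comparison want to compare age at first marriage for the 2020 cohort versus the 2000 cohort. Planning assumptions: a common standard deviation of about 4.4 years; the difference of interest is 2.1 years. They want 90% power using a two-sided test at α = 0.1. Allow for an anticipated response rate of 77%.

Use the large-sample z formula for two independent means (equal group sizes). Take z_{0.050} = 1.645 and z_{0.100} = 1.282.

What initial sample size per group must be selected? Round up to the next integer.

n = (z_{α/2} + z_β)² · (σ₁² + σ₂²) / δ²
  = (1.645 + 1.282)² · (2·4.4² = 38.72) / 2.1²
  = 8.5673 · 38.72 / 4.41
  = 75.22
Adjust for 77% response: 75.22 / 0.77 = 97.69.
Round up → n = 98 per group.

n = 98 per group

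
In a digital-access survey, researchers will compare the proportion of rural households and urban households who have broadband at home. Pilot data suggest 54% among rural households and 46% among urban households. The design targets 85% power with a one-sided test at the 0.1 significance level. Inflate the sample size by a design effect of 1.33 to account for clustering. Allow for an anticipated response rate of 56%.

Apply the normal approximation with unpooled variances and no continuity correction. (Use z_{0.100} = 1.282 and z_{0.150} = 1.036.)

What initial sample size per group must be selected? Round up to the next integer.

n = 991 per group

n = (z_α + z_β)² · [p₁(1−p₁) + p₂(1−p₂)] / (p₁ − p₂)²
  = (1.282 + 1.036)² · (0.54·0.46 + 0.46·0.54) / (0.08)²
  = (2.318)² · (0.2484 + 0.2484) / 0.0064
  = 5.3731 · 0.4968 / 0.0064
  = 417.09
Design effect: 1.33 × 417.09 = 554.73.
Adjust for 56% response: 554.73 / 0.56 = 990.59.
Round up → n = 991 per group.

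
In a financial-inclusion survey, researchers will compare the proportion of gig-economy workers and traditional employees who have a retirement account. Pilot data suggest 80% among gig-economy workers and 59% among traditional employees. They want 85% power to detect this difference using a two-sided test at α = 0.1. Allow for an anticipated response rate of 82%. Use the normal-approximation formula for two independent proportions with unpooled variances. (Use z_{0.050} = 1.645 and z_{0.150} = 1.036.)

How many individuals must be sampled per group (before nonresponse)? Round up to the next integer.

n = (z_{α/2} + z_β)² · [p₁(1−p₁) + p₂(1−p₂)] / (p₁ − p₂)²
  = (1.645 + 1.036)² · (0.80·0.20 + 0.59·0.41) / (0.21)²
  = (2.681)² · (0.1600 + 0.2419) / 0.0441
  = 7.1878 · 0.4019 / 0.0441
  = 65.50
Adjust for 82% response: 65.50 / 0.82 = 79.88.
Round up → n = 80 per group.

n = 80 per group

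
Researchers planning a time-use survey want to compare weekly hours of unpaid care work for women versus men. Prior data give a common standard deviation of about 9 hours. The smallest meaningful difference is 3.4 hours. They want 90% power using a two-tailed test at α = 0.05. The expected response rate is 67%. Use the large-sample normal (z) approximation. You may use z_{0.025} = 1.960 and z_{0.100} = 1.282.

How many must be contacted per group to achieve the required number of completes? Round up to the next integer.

n = 220 per group

n = (z_{α/2} + z_β)² · (σ₁² + σ₂²) / δ²
  = (1.960 + 1.282)² · (2·9² = 162) / 3.4²
  = 10.5106 · 162 / 11.56
  = 147.29
Adjust for 67% response: 147.29 / 0.67 = 219.84.
Round up → n = 220 per group.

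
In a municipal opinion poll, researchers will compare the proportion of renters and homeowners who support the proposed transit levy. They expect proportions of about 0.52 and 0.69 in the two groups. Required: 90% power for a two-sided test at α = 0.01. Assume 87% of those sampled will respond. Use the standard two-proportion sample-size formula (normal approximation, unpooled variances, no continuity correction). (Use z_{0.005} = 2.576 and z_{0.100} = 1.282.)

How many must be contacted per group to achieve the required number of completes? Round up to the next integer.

n = 275 per group

n = (z_{α/2} + z_β)² · [p₁(1−p₁) + p₂(1−p₂)] / (p₁ − p₂)²
  = (2.576 + 1.282)² · (0.52·0.48 + 0.69·0.31) / (-0.17)²
  = (3.858)² · (0.2496 + 0.2139) / 0.0289
  = 14.8842 · 0.4635 / 0.0289
  = 238.71
Adjust for 87% response: 238.71 / 0.87 = 274.38.
Round up → n = 275 per group.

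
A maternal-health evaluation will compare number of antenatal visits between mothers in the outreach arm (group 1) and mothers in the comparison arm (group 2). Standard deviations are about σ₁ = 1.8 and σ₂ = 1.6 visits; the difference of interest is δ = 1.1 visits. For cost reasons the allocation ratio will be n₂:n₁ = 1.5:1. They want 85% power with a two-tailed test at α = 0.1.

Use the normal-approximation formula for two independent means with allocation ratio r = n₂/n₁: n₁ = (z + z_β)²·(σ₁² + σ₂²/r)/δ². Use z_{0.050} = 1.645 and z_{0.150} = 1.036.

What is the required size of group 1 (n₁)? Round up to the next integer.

n₁ = 30

n₁ = (z_{α/2} + z_β)² · (σ₁² + σ₂²/r) / δ²
   = (1.645 + 1.036)² · (1.8² + 1.6²/1.5) / 1.1²
   = 7.1878 · (3.24 + 1.7067) / 1.21
   = 7.1878 · 4.9467 / 1.21
   = 29.38
Round up → n₁ = 30; n₂ = r·n₁ = 1.5 × 30 = 45.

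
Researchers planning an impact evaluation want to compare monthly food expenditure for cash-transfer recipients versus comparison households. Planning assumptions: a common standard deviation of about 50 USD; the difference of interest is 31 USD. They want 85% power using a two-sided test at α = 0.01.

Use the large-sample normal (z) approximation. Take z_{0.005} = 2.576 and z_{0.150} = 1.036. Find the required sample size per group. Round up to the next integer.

n = (z_{α/2} + z_β)² · (σ₁² + σ₂²) / δ²
  = (2.576 + 1.036)² · (2·50² = 5000) / 31²
  = 13.0465 · 5000 / 961
  = 67.88
Round up → n = 68 per group.

n = 68 per group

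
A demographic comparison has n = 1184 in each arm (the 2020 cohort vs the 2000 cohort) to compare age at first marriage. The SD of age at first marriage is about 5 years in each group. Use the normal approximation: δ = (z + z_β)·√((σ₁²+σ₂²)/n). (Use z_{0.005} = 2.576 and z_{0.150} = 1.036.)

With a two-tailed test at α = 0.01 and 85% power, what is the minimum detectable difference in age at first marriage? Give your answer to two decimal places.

δ = (z_{α/2} + z_β) · √((σ₁²+σ₂²)/n)
  = (2.576 + 1.036) · √(50/1184)
  = 3.612 · √0.04223
  = 3.612 · 0.2055
  = 0.7423

Minimum detectable difference ≈ 0.74 years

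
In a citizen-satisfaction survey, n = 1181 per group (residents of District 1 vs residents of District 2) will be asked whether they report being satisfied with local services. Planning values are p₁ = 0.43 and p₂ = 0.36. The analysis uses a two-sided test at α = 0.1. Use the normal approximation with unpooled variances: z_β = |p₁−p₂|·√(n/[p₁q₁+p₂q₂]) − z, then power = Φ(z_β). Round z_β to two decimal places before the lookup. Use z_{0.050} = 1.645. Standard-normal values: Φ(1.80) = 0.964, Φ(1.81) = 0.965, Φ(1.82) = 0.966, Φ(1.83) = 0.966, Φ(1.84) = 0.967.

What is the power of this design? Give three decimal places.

z_β = |p₁−p₂|·√(n/[p₁q₁+p₂q₂]) − z_{α/2}
    = 0.07 · √(1181/0.4755) − 1.645
    = 0.07 · 49.8367 − 1.645
    = 3.4886 − 1.645 = 1.8436 → 1.84
Power = Φ(1.84) = 0.967.

Power ≈ 0.967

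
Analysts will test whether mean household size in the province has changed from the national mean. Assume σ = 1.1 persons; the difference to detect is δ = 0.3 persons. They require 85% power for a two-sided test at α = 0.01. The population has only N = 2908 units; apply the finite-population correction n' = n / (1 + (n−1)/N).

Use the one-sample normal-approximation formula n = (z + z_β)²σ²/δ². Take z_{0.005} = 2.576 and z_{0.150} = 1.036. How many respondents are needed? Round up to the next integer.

n = 166

n = (z_{α/2} + z_β)² · σ² / δ²
  = (2.576 + 1.036)² · 1.1² / 0.3²
  = 13.0465 · 1.21 / 0.09
  = 175.40
Finite-population correction (N = 2908): 175.40 / (1 + (175.40 − 1)/2908) = 165.48.
Round up → n = 166.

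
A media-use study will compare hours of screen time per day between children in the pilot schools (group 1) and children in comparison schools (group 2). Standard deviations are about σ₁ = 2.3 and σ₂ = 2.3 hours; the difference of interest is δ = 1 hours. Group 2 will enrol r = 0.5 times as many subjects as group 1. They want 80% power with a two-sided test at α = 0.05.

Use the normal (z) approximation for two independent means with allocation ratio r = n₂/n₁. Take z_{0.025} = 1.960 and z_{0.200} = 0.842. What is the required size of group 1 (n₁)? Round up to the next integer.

n₁ = (z_{α/2} + z_β)² · (σ₁² + σ₂²/r) / δ²
   = (1.960 + 0.842)² · (2.3² + 2.3²/0.5) / 1²
   = 7.8512 · (5.29 + 10.58) / 1
   = 7.8512 · 15.87 / 1
   = 124.60
Round up → n₁ = 125; n₂ = r·n₁ = 0.5 × 125 = 63.

n₁ = 125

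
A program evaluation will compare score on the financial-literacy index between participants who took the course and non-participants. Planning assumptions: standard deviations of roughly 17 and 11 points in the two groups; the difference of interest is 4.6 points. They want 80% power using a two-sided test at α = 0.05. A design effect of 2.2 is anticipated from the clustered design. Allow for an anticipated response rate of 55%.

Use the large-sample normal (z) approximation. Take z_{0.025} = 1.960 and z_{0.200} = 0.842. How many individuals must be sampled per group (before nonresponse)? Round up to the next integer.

n = 609 per group

n = (z_{α/2} + z_β)² · (σ₁² + σ₂²) / δ²
  = (1.960 + 0.842)² · (17² + 11² = 410) / 4.6²
  = 7.8512 · 410 / 21.16
  = 152.13
Design effect: 2.2 × 152.13 = 334.68.
Adjust for 55% response: 334.68 / 0.55 = 608.51.
Round up → n = 609 per group.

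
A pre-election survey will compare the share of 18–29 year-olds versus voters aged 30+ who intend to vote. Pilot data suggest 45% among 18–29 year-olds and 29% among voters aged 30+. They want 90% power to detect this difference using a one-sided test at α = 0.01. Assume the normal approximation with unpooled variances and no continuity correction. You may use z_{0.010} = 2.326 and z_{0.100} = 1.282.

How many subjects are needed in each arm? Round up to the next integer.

n = 231 per group

n = (z_α + z_β)² · [p₁(1−p₁) + p₂(1−p₂)] / (p₁ − p₂)²
  = (2.326 + 1.282)² · (0.45·0.55 + 0.29·0.71) / (0.16)²
  = (3.608)² · (0.2475 + 0.2059) / 0.0256
  = 13.0177 · 0.4534 / 0.0256
  = 230.56
Round up → n = 231 per group.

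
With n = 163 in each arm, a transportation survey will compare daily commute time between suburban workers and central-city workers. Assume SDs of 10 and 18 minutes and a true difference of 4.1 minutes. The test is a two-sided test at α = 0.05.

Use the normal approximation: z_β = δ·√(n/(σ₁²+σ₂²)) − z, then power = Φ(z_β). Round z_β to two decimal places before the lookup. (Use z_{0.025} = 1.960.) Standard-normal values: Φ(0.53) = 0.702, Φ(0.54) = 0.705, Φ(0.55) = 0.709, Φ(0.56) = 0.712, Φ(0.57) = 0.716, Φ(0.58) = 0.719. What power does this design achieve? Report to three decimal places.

z_β = δ·√(n/(σ₁²+σ₂²)) − z_{α/2}
    = 4.1 · √(163/424) − 1.960
    = 4.1 · 0.62003 − 1.960
    = 2.5421 − 1.960 = 0.5821 → 0.58
Power = Φ(0.58) = 0.719.

Power ≈ 0.719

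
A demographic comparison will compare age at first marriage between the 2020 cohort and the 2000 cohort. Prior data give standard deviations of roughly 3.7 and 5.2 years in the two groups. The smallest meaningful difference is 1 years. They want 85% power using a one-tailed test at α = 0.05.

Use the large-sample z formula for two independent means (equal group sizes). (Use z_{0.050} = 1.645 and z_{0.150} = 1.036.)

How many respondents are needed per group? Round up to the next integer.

n = 293 per group

n = (z_α + z_β)² · (σ₁² + σ₂²) / δ²
  = (1.645 + 1.036)² · (3.7² + 5.2² = 40.73) / 1²
  = 7.1878 · 40.73 / 1
  = 292.76
Round up → n = 293 per group.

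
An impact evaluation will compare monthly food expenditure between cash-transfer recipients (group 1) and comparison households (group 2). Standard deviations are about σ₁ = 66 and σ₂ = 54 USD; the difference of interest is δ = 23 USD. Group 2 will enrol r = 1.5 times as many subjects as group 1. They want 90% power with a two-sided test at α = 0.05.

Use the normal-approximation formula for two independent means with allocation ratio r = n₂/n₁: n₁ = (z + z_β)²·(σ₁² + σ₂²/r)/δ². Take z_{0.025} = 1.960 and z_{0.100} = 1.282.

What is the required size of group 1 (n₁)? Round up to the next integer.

n₁ = 126

n₁ = (z_{α/2} + z_β)² · (σ₁² + σ₂²/r) / δ²
   = (1.960 + 1.282)² · (66² + 54²/1.5) / 23²
   = 10.5106 · (4356 + 1944) / 529
   = 10.5106 · 6300 / 529
   = 125.17
Round up → n₁ = 126; n₂ = r·n₁ = 1.5 × 126 = 189.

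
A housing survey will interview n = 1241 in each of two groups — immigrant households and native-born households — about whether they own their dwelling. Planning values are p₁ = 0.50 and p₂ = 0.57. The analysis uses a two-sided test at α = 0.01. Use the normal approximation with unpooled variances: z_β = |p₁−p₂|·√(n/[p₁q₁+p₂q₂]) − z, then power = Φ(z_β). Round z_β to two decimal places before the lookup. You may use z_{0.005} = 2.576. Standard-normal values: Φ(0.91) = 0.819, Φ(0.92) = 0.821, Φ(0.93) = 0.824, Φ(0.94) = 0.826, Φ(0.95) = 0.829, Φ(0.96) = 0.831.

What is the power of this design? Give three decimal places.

z_β = |p₁−p₂|·√(n/[p₁q₁+p₂q₂]) − z_{α/2}
    = 0.07 · √(1241/0.4951) − 2.576
    = 0.07 · 50.0656 − 2.576
    = 3.5046 − 2.576 = 0.9286 → 0.93
Power = Φ(0.93) = 0.824.

Power ≈ 0.824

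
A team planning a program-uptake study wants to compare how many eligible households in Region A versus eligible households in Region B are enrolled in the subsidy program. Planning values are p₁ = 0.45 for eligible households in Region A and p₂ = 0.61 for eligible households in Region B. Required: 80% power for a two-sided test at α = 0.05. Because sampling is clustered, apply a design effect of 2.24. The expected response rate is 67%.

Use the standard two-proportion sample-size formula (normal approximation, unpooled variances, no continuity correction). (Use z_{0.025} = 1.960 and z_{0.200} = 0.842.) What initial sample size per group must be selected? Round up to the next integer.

n = 498 per group

n = (z_{α/2} + z_β)² · [p₁(1−p₁) + p₂(1−p₂)] / (p₁ − p₂)²
  = (1.960 + 0.842)² · (0.45·0.55 + 0.61·0.39) / (-0.16)²
  = (2.802)² · (0.2475 + 0.2379) / 0.0256
  = 7.8512 · 0.4854 / 0.0256
  = 148.87
Design effect: 2.24 × 148.87 = 333.46.
Adjust for 67% response: 333.46 / 0.67 = 497.70.
Round up → n = 498 per group.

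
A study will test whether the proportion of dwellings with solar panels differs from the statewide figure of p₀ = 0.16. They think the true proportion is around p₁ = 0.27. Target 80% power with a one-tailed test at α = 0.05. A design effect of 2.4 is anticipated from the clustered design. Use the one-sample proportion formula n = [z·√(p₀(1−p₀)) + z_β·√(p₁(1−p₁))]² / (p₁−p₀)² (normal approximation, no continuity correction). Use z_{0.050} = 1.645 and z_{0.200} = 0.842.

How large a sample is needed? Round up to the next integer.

n = [z_α·√(p₀q₀) + z_β·√(p₁q₁)]² / (p₁ − p₀)²
  = [1.645·√(0.16·0.84) + 0.842·√(0.27·0.73)]² / (0.11)²
  = [1.645·0.3666 + 0.842·0.4440]² / 0.0121
  = [0.9769]² / 0.0121
  = 78.87
Design effect: 2.4 × 78.87 = 189.28.
Round up → n = 190.

n = 190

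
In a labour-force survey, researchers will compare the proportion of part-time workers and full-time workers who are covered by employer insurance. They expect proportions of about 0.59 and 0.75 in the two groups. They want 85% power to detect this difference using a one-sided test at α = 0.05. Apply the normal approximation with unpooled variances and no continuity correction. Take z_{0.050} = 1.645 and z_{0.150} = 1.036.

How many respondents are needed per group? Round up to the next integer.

n = 121 per group

n = (z_α + z_β)² · [p₁(1−p₁) + p₂(1−p₂)] / (p₁ − p₂)²
  = (1.645 + 1.036)² · (0.59·0.41 + 0.75·0.25) / (-0.16)²
  = (2.681)² · (0.2419 + 0.1875) / 0.0256
  = 7.1878 · 0.4294 / 0.0256
  = 120.56
Round up → n = 121 per group.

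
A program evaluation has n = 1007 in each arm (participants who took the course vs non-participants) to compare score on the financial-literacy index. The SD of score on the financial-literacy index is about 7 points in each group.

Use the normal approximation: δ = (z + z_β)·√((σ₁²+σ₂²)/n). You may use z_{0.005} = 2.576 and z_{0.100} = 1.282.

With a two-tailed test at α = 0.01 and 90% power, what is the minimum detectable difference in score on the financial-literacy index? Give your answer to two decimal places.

δ = (z_{α/2} + z_β) · √((σ₁²+σ₂²)/n)
  = (2.576 + 1.282) · √(98/1007)
  = 3.858 · √0.09732
  = 3.858 · 0.3120
  = 1.2035

Minimum detectable difference ≈ 1.20 points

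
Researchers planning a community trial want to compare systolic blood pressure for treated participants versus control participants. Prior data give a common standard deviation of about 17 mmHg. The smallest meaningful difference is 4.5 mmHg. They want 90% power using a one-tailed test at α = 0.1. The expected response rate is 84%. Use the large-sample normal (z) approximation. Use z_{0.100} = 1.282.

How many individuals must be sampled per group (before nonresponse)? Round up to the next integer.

n = 224 per group

n = (z_α + z_β)² · (σ₁² + σ₂²) / δ²
  = (1.282 + 1.282)² · (2·17² = 578) / 4.5²
  = 6.5741 · 578 / 20.25
  = 187.65
Adjust for 84% response: 187.65 / 0.84 = 223.39.
Round up → n = 224 per group.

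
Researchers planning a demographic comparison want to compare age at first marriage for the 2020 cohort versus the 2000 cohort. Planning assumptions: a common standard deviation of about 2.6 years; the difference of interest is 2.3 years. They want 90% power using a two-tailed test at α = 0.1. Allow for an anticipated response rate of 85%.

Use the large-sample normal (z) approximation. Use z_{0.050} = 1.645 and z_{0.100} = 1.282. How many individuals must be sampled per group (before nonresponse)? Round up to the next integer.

n = 26 per group

n = (z_{α/2} + z_β)² · (σ₁² + σ₂²) / δ²
  = (1.645 + 1.282)² · (2·2.6² = 13.52) / 2.3²
  = 8.5673 · 13.52 / 5.29
  = 21.90
Adjust for 85% response: 21.90 / 0.85 = 25.76.
Round up → n = 26 per group.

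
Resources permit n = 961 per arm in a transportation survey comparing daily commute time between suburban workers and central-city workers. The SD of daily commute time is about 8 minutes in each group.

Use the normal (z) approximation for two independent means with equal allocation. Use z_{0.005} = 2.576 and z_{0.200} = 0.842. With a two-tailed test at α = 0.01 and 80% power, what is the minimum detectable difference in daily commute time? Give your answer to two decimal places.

Minimum detectable difference ≈ 1.25 minutes

δ = (z_{α/2} + z_β) · √((σ₁²+σ₂²)/n)
  = (2.576 + 0.842) · √(128/961)
  = 3.418 · √0.13319
  = 3.418 · 0.3650
  = 1.2474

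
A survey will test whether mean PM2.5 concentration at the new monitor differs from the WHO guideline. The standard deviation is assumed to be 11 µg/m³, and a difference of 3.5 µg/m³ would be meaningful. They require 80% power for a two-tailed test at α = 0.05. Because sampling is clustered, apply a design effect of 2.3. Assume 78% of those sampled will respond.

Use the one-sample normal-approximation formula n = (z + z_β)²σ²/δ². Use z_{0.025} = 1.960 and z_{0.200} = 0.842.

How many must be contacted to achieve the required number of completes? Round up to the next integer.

n = (z_{α/2} + z_β)² · σ² / δ²
  = (1.960 + 0.842)² · 11² / 3.5²
  = 7.8512 · 121 / 12.25
  = 77.55
Design effect: 2.3 × 77.55 = 178.37.
Adjust for 78% response: 178.37 / 0.78 = 228.68.
Round up → n = 229.

n = 229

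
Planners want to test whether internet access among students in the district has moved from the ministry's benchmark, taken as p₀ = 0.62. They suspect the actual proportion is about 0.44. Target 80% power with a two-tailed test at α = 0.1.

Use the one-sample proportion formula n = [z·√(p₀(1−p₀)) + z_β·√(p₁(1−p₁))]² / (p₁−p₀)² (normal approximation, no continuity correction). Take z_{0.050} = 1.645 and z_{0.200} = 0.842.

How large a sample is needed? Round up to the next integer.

n = [z_{α/2}·√(p₀q₀) + z_β·√(p₁q₁)]² / (p₁ − p₀)²
  = [1.645·√(0.62·0.38) + 0.842·√(0.44·0.56)]² / (-0.18)²
  = [1.645·0.4854 + 0.842·0.4964]² / 0.0324
  = [1.2164]² / 0.0324
  = 45.67
Round up → n = 46.

n = 46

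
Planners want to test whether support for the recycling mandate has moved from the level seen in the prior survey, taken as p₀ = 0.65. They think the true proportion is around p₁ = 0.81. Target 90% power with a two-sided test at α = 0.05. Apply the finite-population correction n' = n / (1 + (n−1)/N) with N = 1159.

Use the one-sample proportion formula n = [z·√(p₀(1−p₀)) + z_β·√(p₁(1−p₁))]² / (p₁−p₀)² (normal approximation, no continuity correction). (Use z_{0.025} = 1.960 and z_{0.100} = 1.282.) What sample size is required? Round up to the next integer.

n = 76

n = [z_{α/2}·√(p₀q₀) + z_β·√(p₁q₁)]² / (p₁ − p₀)²
  = [1.960·√(0.65·0.35) + 1.282·√(0.81·0.19)]² / (0.16)²
  = [1.960·0.4770 + 1.282·0.3923]² / 0.0256
  = [1.4378]² / 0.0256
  = 80.75
Finite-population correction (N = 1159): 80.75 / (1 + (80.75 − 1)/1159) = 75.55.
Round up → n = 76.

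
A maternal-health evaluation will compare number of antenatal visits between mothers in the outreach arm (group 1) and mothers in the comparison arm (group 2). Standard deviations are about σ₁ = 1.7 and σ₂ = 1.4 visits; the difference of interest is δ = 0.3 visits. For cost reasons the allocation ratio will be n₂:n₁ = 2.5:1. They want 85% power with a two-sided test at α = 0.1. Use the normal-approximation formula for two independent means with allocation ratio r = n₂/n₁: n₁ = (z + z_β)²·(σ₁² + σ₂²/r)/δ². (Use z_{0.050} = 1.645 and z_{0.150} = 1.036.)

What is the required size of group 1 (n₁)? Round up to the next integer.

n₁ = (z_{α/2} + z_β)² · (σ₁² + σ₂²/r) / δ²
   = (1.645 + 1.036)² · (1.7² + 1.4²/2.5) / 0.3²
   = 7.1878 · (2.89 + 0.784) / 0.09
   = 7.1878 · 3.674 / 0.09
   = 293.42
Round up → n₁ = 294; n₂ = r·n₁ = 2.5 × 294 = 735.

n₁ = 294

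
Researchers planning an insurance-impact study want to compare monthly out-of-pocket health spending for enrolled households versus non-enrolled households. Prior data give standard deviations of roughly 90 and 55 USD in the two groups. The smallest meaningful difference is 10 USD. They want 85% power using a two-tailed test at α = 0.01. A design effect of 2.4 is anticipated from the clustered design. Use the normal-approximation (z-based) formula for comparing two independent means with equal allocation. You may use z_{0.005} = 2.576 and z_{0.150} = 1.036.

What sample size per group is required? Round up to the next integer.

n = 3484 per group

n = (z_{α/2} + z_β)² · (σ₁² + σ₂²) / δ²
  = (2.576 + 1.036)² · (90² + 55² = 11125) / 10²
  = 13.0465 · 11125 / 100
  = 1451.43
Design effect: 2.4 × 1451.43 = 3483.43.
Round up → n = 3484 per group.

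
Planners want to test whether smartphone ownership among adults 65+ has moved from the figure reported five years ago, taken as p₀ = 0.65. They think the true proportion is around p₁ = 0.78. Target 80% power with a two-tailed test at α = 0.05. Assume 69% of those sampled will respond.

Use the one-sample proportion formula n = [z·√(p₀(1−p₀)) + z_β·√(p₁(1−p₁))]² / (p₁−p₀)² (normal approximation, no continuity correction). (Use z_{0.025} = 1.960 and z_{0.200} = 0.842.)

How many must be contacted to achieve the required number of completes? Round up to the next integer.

n = [z_{α/2}·√(p₀q₀) + z_β·√(p₁q₁)]² / (p₁ − p₀)²
  = [1.960·√(0.65·0.35) + 0.842·√(0.78·0.22)]² / (0.13)²
  = [1.960·0.4770 + 0.842·0.4142]² / 0.0169
  = [1.2837]² / 0.0169
  = 97.50
Adjust for 69% response: 97.50 / 0.69 = 141.31.
Round up → n = 142.

n = 142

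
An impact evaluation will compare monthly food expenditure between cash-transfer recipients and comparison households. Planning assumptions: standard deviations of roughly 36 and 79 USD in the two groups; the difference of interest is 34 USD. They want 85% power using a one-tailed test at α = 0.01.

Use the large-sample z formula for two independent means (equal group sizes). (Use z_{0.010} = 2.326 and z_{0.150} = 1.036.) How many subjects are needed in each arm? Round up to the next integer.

n = 74 per group

n = (z_α + z_β)² · (σ₁² + σ₂²) / δ²
  = (2.326 + 1.036)² · (36² + 79² = 7537) / 34²
  = 11.3030 · 7537 / 1156
  = 73.69
Round up → n = 74 per group.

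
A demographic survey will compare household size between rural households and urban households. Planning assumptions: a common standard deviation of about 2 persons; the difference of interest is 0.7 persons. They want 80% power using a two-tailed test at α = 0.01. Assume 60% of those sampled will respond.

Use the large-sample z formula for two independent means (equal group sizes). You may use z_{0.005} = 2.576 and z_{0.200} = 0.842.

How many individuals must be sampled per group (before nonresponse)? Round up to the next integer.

n = (z_{α/2} + z_β)² · (σ₁² + σ₂²) / δ²
  = (2.576 + 0.842)² · (2·2² = 8) / 0.7²
  = 11.6827 · 8 / 0.49
  = 190.74
Adjust for 60% response: 190.74 / 0.60 = 317.90.
Round up → n = 318 per group.

n = 318 per group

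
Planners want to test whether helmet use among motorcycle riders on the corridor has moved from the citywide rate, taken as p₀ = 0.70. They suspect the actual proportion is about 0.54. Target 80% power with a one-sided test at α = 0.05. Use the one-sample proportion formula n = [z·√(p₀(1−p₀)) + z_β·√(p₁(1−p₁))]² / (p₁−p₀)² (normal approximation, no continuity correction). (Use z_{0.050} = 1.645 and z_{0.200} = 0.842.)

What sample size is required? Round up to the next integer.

n = 54

n = [z_α·√(p₀q₀) + z_β·√(p₁q₁)]² / (p₁ − p₀)²
  = [1.645·√(0.70·0.30) + 0.842·√(0.54·0.46)]² / (-0.16)²
  = [1.645·0.4583 + 0.842·0.4984]² / 0.0256
  = [1.1735]² / 0.0256
  = 53.79
Round up → n = 54.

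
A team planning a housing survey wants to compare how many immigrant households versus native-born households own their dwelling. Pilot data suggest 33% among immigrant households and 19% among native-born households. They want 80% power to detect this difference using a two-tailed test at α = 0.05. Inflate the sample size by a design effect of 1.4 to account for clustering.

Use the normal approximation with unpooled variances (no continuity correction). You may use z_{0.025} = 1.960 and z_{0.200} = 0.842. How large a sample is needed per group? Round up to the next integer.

n = 211 per group

n = (z_{α/2} + z_β)² · [p₁(1−p₁) + p₂(1−p₂)] / (p₁ − p₂)²
  = (1.960 + 0.842)² · (0.33·0.67 + 0.19·0.81) / (0.14)²
  = (2.802)² · (0.2211 + 0.1539) / 0.0196
  = 7.8512 · 0.3750 / 0.0196
  = 150.21
Design effect: 1.4 × 150.21 = 210.30.
Round up → n = 211 per group.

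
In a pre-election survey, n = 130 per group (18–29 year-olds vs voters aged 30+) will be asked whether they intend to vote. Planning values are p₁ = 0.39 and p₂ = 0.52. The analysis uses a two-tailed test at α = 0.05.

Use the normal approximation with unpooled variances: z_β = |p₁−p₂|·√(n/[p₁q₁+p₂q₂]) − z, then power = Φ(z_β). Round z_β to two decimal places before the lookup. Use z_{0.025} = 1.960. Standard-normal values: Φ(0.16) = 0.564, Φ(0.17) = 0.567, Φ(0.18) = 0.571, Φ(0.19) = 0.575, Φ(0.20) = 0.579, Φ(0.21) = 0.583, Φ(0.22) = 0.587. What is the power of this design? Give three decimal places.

Power ≈ 0.564

z_β = |p₁−p₂|·√(n/[p₁q₁+p₂q₂]) − z_{α/2}
    = 0.13 · √(130/0.4875) − 1.960
    = 0.13 · 16.3299 − 1.960
    = 2.1229 − 1.960 = 0.1629 → 0.16
Power = Φ(0.16) = 0.564.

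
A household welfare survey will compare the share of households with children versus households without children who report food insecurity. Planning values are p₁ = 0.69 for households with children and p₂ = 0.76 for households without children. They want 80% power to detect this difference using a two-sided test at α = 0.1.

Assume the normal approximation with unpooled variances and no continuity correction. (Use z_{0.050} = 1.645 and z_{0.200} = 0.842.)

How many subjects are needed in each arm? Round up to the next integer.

n = 501 per group

n = (z_{α/2} + z_β)² · [p₁(1−p₁) + p₂(1−p₂)] / (p₁ − p₂)²
  = (1.645 + 0.842)² · (0.69·0.31 + 0.76·0.24) / (-0.07)²
  = (2.487)² · (0.2139 + 0.1824) / 0.0049
  = 6.1852 · 0.3963 / 0.0049
  = 500.24
Round up → n = 501 per group.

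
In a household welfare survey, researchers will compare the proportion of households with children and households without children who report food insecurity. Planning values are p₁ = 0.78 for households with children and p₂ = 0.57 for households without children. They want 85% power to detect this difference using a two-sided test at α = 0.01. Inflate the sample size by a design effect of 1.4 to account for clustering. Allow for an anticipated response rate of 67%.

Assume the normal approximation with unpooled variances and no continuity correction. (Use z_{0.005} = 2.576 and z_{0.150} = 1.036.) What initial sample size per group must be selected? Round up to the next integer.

n = 258 per group

n = (z_{α/2} + z_β)² · [p₁(1−p₁) + p₂(1−p₂)] / (p₁ − p₂)²
  = (2.576 + 1.036)² · (0.78·0.22 + 0.57·0.43) / (0.21)²
  = (3.612)² · (0.1716 + 0.2451) / 0.0441
  = 13.0465 · 0.4167 / 0.0441
  = 123.28
Design effect: 1.4 × 123.28 = 172.59.
Adjust for 67% response: 172.59 / 0.67 = 257.59.
Round up → n = 258 per group.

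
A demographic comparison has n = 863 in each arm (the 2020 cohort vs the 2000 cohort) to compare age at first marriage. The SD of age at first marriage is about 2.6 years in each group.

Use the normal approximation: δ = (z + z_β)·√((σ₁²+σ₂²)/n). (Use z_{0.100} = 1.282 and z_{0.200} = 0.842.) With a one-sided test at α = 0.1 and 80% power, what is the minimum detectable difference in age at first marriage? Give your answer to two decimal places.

δ = (z_α + z_β) · √((σ₁²+σ₂²)/n)
  = (1.282 + 0.842) · √(13.52/863)
  = 2.124 · √0.01567
  = 2.124 · 0.1252
  = 0.2659

Minimum detectable difference ≈ 0.27 years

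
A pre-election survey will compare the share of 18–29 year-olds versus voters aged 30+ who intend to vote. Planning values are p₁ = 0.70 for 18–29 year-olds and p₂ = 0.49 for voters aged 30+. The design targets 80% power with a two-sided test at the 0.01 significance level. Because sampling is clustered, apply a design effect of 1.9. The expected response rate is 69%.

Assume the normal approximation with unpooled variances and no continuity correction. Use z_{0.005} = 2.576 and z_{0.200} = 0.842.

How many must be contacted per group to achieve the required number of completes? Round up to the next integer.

n = 336 per group

n = (z_{α/2} + z_β)² · [p₁(1−p₁) + p₂(1−p₂)] / (p₁ − p₂)²
  = (2.576 + 0.842)² · (0.70·0.30 + 0.49·0.51) / (0.21)²
  = (3.418)² · (0.2100 + 0.2499) / 0.0441
  = 11.6827 · 0.4599 / 0.0441
  = 121.83
Design effect: 1.9 × 121.83 = 231.48.
Adjust for 69% response: 231.48 / 0.69 = 335.49.
Round up → n = 336 per group.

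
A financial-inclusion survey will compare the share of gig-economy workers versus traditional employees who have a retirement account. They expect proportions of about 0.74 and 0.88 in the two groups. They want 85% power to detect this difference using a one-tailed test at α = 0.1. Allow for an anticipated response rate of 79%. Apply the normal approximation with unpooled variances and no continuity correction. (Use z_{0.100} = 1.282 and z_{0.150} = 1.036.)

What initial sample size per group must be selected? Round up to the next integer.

n = 104 per group

n = (z_α + z_β)² · [p₁(1−p₁) + p₂(1−p₂)] / (p₁ − p₂)²
  = (1.282 + 1.036)² · (0.74·0.26 + 0.88·0.12) / (-0.14)²
  = (2.318)² · (0.1924 + 0.1056) / 0.0196
  = 5.3731 · 0.2980 / 0.0196
  = 81.69
Adjust for 79% response: 81.69 / 0.79 = 103.41.
Round up → n = 104 per group.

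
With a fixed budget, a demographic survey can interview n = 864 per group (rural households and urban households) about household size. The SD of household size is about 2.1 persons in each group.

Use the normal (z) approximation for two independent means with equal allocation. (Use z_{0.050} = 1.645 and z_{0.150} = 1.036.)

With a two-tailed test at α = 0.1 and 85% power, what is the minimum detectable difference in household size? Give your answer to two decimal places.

δ = (z_{α/2} + z_β) · √((σ₁²+σ₂²)/n)
  = (1.645 + 1.036) · √(8.82/864)
  = 2.681 · √0.01021
  = 2.681 · 0.1010
  = 0.2709

Minimum detectable difference ≈ 0.27 persons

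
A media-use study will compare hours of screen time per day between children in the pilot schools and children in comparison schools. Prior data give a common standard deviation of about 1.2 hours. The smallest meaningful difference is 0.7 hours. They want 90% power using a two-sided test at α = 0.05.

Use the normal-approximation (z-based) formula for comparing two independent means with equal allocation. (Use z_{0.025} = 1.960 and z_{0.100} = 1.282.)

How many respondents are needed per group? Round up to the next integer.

n = 62 per group

n = (z_{α/2} + z_β)² · (σ₁² + σ₂²) / δ²
  = (1.960 + 1.282)² · (2·1.2² = 2.88) / 0.7²
  = 10.5106 · 2.88 / 0.49
  = 61.78
Round up → n = 62 per group.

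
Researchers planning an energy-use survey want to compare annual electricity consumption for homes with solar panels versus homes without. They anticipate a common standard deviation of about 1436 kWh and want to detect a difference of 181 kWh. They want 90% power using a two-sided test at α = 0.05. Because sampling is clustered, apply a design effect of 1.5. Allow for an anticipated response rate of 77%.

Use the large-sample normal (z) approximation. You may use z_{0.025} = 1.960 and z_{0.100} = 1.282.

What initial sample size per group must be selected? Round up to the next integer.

n = 2578 per group

n = (z_{α/2} + z_β)² · (σ₁² + σ₂²) / δ²
  = (1.960 + 1.282)² · (2·1436² = 4124192) / 181²
  = 10.5106 · 4124192 / 32761
  = 1323.15
Design effect: 1.5 × 1323.15 = 1984.72.
Adjust for 77% response: 1984.72 / 0.77 = 2577.56.
Round up → n = 2578 per group.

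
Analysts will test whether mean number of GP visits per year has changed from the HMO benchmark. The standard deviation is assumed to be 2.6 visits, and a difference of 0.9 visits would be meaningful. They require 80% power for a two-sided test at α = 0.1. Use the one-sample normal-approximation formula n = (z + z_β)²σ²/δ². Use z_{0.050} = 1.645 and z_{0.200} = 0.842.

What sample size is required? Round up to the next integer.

n = 52

n = (z_{α/2} + z_β)² · σ² / δ²
  = (1.645 + 0.842)² · 2.6² / 0.9²
  = 6.1852 · 6.76 / 0.81
  = 51.62
Round up → n = 52.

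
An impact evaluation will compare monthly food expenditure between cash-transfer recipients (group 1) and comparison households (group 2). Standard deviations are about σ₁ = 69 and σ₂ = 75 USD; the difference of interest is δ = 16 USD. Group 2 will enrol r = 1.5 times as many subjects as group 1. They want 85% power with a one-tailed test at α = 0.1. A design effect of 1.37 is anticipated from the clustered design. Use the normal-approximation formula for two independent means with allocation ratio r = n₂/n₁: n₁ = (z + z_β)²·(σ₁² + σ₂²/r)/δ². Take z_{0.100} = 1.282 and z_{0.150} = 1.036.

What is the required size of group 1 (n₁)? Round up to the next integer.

n₁ = 245

n₁ = (z_α + z_β)² · (σ₁² + σ₂²/r) / δ²
   = (1.282 + 1.036)² · (69² + 75²/1.5) / 16²
   = 5.3731 · (4761 + 3750) / 256
   = 5.3731 · 8511 / 256
   = 178.64
Design effect: 1.37 × 178.64 = 244.73.
Round up → n₁ = 245; n₂ = r·n₁ = 1.5 × 245 = 368.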